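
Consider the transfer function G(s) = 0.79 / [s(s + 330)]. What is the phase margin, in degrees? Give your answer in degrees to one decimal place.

Gain crossover: |G(jω)| = 1 at ω ≈ 0.00239 rad/s.
∠G(j0.00239) = −90° − arctan(0.00239/330) ≈ -90.00°
PM = 180° + (-90.00°) = 90.00°

90.0°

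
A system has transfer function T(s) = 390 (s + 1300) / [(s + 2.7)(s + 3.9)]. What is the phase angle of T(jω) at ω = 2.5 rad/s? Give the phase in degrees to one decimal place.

∠(j2.5 + 1300) = arctan(2.5/1300) = 0.11°
∠(j2.5 + 2.7) = arctan(2.5/2.7) = 42.80°
∠(j2.5 + 3.9) = arctan(2.5/3.9) = 32.66°
∠T(j2.5) = 0.11° − (42.80° + 32.66°) = -75.35°

-75.3 deg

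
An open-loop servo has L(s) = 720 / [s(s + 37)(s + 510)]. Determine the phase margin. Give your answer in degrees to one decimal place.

Gain crossover: |L(jω)| = 1 at ω ≈ 0.0382 rad/s.
∠L(j0.0382) = −90° − arctan(0.0382/37) − arctan(0.0382/510) ≈ -90.06°
PM = 180° + (-90.06°) = 89.94°

89.9°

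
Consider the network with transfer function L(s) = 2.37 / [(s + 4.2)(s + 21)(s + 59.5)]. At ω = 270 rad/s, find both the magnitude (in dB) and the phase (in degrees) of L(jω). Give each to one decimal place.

|j270 + 4.2| = √(270² + 4.2²) = 270
|j270 + 21| = √(270² + 21²) = 270.8
|j270 + 59.5| = √(270² + 59.5²) = 276.5
|L(j270)| = 2.37 / (270 × 270.8 × 276.5) = 1.1722e-07
20 log₁₀(1.1722e-07) = -138.62 dB
∠(j270 + 4.2) = arctan(270/4.2) = 89.11°
∠(j270 + 21) = arctan(270/21) = 85.55°
∠(j270 + 59.5) = arctan(270/59.5) = 77.57°
∠L(j270) = − (89.11° + 85.55° + 77.57°) = -252.23°

|L| = -138.6 dB, ∠L = -252.2 deg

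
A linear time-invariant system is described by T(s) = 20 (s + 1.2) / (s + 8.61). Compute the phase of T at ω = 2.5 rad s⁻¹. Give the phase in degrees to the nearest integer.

48°

∠(j2.5 + 1.2) = arctan(2.5/1.2) = 64.36°
∠(j2.5 + 8.61) = arctan(2.5/8.61) = 16.19°
∠T(j2.5) = 64.36° − 16.19° = 48.17°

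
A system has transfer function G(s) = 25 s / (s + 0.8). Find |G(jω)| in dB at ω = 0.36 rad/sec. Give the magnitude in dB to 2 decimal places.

20.22 dB

|j0.36| = 0.36
|j0.36 + 0.8| = √(0.36² + 0.8²) = 0.8773
|G(j0.36)| = 25 × 0.36 / 0.8773 = 10.259
20 log₁₀(10.259) = 20.222 dB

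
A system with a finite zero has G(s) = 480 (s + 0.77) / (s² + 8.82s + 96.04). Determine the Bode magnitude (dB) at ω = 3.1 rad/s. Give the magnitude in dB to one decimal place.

|j3.1 + 0.77| = √(3.1² + 0.77²) = 3.194
|(j3.1)² + 8.82(j3.1) + 96.04| = |86.43 + j27.342| = 90.65
|G(j3.1)| = 480 × 3.194 / 90.65 = 16.913
20 log₁₀(16.913) = 24.56 dB

24.6 dB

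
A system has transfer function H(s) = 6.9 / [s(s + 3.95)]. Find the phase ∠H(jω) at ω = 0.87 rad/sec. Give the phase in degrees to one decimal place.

∠(j0.87 + 3.95) = arctan(0.87/3.95) = 12.42°
∠(j0.87) = 90.00°
∠H(j0.87) = − (12.42° + 90.00°) = -102.42°

-102.4°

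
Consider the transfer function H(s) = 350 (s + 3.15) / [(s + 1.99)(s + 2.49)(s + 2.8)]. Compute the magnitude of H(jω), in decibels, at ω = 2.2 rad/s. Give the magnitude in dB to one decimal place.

31.7 dB

|j2.2 + 3.15| = √(2.2² + 3.15²) = 3.842
|j2.2 + 1.99| = √(2.2² + 1.99²) = 2.966
|j2.2 + 2.49| = √(2.2² + 2.49²) = 3.323
|j2.2 + 2.8| = √(2.2² + 2.8²) = 3.561
|H(j2.2)| = 350 × 3.842 / (2.966 × 3.323 × 3.561) = 38.314
20 log₁₀(38.314) = 31.67 dB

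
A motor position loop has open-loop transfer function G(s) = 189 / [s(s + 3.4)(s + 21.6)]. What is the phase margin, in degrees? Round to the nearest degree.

Gain crossover: |G(jω)| = 1 at ω ≈ 2.16 rad/s.
∠G(j2.16) = −90° − arctan(2.16/3.4) − arctan(2.16/21.6) ≈ -128.15°
PM = 180° + (-128.15°) = 51.85°

52°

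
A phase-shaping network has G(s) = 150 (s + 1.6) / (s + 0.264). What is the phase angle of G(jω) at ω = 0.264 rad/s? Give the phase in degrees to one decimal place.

-35.6°

∠(j0.264 + 1.6) = arctan(0.264/1.6) = 9.37°
∠(j0.264 + 0.264) = arctan(0.264/0.264) = 45.00°
∠G(j0.264) = 9.37° − 45.00° = -35.63°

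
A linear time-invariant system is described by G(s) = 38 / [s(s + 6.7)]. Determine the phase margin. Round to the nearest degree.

55°

Gain crossover: |G(jω)| = 1 at ω ≈ 4.66 rad/s.
∠G(j4.66) = −90° − arctan(4.66/6.7) ≈ -124.80°
PM = 180° + (-124.80°) = 55.20°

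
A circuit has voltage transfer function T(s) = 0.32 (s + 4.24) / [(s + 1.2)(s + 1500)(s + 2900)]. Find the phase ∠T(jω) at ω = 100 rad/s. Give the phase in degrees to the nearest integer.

∠(j100 + 4.24) = arctan(100/4.24) = 87.57°
∠(j100 + 1.2) = arctan(100/1.2) = 89.31°
∠(j100 + 1500) = arctan(100/1500) = 3.81°
∠(j100 + 2900) = arctan(100/2900) = 1.97°
∠T(j100) = 87.57° − (89.31° + 3.81° + 1.97°) = -7.53°

-8°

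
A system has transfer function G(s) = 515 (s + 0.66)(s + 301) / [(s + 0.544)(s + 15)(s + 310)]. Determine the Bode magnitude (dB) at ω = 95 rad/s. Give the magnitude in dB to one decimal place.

|j95 + 0.66| = √(95² + 0.66²) = 95
|j95 + 301| = √(95² + 301²) = 315.6
|j95 + 0.544| = √(95² + 0.544²) = 95
|j95 + 15| = √(95² + 15²) = 96.18
|j95 + 310| = √(95² + 310²) = 324.2
|G(j95)| = 515 × 95 × 315.6 / (95 × 96.18 × 324.2) = 5.2128
20 log₁₀(5.2128) = 14.34 dB

14.3 dB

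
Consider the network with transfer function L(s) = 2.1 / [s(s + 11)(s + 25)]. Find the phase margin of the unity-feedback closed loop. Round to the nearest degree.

90°

Gain crossover: |L(jω)| = 1 at ω ≈ 0.00764 rad/s.
∠L(j0.00764) = −90° − arctan(0.00764/11) − arctan(0.00764/25) ≈ -90.06°
PM = 180° + (-90.06°) = 89.94°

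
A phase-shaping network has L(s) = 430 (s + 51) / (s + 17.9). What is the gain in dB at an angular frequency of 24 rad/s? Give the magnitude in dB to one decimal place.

58.2 dB

|j24 + 51| = √(24² + 51²) = 56.36
|j24 + 17.9| = √(24² + 17.9²) = 29.94
|L(j24)| = 430 × 56.36 / 29.94 = 809.51
20 log₁₀(809.51) = 58.16 dB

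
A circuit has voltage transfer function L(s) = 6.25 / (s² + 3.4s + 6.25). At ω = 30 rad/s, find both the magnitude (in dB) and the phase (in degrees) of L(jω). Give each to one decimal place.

|L| = -43.2 dB, ∠L = -173.5°

|(j30)² + 3.4(j30) + 6.25| = |-893.75 + j102| = 899.6
|L(j30)| = 6.25 / 899.6 = 0.0069479
20 log₁₀(0.0069479) = -43.16 dB
∠[(j30)² + 3.4(j30) + 6.25] = ∠[-893.75 + j102] = 173.49°
∠L(j30) = −173.49° = -173.49°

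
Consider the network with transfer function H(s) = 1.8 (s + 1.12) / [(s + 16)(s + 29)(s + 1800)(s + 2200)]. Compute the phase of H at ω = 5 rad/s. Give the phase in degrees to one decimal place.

∠(j5 + 1.12) = arctan(5/1.12) = 77.37°
∠(j5 + 16) = arctan(5/16) = 17.35°
∠(j5 + 29) = arctan(5/29) = 9.78°
∠(j5 + 1800) = arctan(5/1800) = 0.16°
∠(j5 + 2200) = arctan(5/2200) = 0.13°
∠H(j5) = 77.37° − (17.35° + 9.78° + 0.16° + 0.13°) = 49.95°

49.9°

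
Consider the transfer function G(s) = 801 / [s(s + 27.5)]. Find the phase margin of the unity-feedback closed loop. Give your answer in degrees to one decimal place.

50.7°

Gain crossover: |G(jω)| = 1 at ω ≈ 22.5 rad s⁻¹.
∠G(j22.5) = −90° − arctan(22.5/27.5) ≈ -129.33°
PM = 180° + (-129.33°) = 50.67°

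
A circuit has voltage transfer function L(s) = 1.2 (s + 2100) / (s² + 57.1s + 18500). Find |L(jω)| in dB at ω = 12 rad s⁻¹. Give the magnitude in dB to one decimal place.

|j12 + 2100| = √(12² + 2100²) = 2100
|(j12)² + 57.1(j12) + 18500| = |18356 + j685.2| = 1.837e+04
|L(j12)| = 1.2 × 2100 / 1.837e+04 = 0.13719
20 log₁₀(0.13719) = -17.25 dB

-17.3 dB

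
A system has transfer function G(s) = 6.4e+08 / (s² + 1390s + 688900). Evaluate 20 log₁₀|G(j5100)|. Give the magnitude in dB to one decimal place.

27.7 dB

|(j5100)² + 1390(j5100) + 688900| = |-2.5321e+07 + j7.089e+06| = 2.629e+07
|G(j5100)| = 6.4e+08 / 2.629e+07 = 24.339
20 log₁₀(24.339) = 27.73 dB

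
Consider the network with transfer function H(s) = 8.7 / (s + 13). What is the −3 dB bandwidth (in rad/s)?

For a single-pole low-pass, the −3 dB point is at the pole: ω = 13 rad/s.

13 rad/s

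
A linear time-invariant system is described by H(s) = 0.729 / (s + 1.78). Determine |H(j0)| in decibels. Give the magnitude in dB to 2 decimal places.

H(0) = 0.729 / 1.78 = 0.40955
20 log₁₀(0.40955) = -7.754 dB

-7.75 dB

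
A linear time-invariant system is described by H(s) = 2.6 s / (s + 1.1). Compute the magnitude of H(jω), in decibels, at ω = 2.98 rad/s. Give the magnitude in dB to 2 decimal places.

7.74 dB

|j2.98| = 2.98
|j2.98 + 1.1| = √(2.98² + 1.1²) = 3.177
|H(j2.98)| = 2.6 × 2.98 / 3.177 = 2.4391
20 log₁₀(2.4391) = 7.745 dB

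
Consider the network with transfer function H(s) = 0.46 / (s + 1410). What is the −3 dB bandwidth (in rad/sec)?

For a single-pole low-pass, the −3 dB point is at the pole: ω = 1410 rad/sec.

1410 rad/sec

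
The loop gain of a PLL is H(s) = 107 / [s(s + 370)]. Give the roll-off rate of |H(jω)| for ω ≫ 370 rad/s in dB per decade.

-40 dB/decade

With 0 zeros and 2 poles, the high-frequency asymptotic slope is 20 × (0 − 2) = -40 dB/decade.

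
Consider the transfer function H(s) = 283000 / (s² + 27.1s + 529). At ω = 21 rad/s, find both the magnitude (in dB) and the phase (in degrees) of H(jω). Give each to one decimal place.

|(j21)² + 27.1(j21) + 529| = |88 + j569.1| = 575.9
|H(j21)| = 283000 / 575.9 = 491.44
20 log₁₀(491.44) = 53.83 dB
∠[(j21)² + 27.1(j21) + 529] = ∠[88 + j569.1] = 81.21°
∠H(j21) = −81.21° = -81.21°

|H| = 53.8 dB, ∠H = -81.2°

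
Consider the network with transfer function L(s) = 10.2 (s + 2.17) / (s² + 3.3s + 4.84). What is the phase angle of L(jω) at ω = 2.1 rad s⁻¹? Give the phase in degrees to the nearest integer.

∠(j2.1 + 2.17) = arctan(2.1/2.17) = 44.06°
∠[(j2.1)² + 3.3(j2.1) + 4.84] = ∠[0.43 + j6.93] = 86.45°
∠L(j2.1) = 44.06° − 86.45° = -42.39°

-42°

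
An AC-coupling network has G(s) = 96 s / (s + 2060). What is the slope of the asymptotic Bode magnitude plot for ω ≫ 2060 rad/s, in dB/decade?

With 1 zero and 1 pole, the high-frequency asymptotic slope is 20 × (1 − 1) = 0 dB/decade.

0 dB/decade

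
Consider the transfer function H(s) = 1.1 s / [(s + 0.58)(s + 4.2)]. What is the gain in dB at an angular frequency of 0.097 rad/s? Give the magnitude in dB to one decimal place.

-27.3 dB

|j0.097| = 0.097
|j0.097 + 0.58| = √(0.097² + 0.58²) = 0.5881
|j0.097 + 4.2| = √(0.097² + 4.2²) = 4.201
|H(j0.097)| = 1.1 × 0.097 / (0.5881 × 4.201) = 0.04319
20 log₁₀(0.04319) = -27.29 dB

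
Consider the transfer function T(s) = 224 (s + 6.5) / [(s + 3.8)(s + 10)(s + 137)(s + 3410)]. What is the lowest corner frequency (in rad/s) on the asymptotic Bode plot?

Break frequencies occur at each pole and zero magnitude: 3.8 rad/s, 6.5 rad/s, 10 rad/s, 137 rad/s, 3410 rad/s.
The lowest is 3.8 rad/s.

3.8 rad/s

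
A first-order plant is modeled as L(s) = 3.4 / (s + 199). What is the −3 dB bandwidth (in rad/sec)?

199 rad/sec

For a single-pole low-pass, the −3 dB point is at the pole: ω = 199 rad/sec.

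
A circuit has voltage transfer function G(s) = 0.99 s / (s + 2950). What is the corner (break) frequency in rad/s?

2950 rad/s

The single real pole at s = −2950 gives a corner at ω = 2950 rad/s.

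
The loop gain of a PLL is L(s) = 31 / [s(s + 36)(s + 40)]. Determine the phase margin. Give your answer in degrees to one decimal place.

89.9°

Gain crossover: |L(jω)| = 1 at ω ≈ 0.0215 rad s⁻¹.
∠L(j0.0215) = −90° − arctan(0.0215/36) − arctan(0.0215/40) ≈ -90.07°
PM = 180° + (-90.07°) = 89.93°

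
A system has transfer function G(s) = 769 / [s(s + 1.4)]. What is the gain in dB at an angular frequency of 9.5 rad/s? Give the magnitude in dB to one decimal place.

18.5 dB

|j9.5 + 1.4| = √(9.5² + 1.4²) = 9.603
|j9.5| = 9.5
|G(j9.5)| = 769 / (9.603 × 9.5) = 8.4297
20 log₁₀(8.4297) = 18.52 dB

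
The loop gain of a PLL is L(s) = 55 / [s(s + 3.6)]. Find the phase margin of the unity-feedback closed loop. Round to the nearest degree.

Gain crossover: |L(jω)| = 1 at ω ≈ 6.99 rad s⁻¹.
∠L(j6.99) = −90° − arctan(6.99/3.6) ≈ -152.76°
PM = 180° + (-152.76°) = 27.24°

27°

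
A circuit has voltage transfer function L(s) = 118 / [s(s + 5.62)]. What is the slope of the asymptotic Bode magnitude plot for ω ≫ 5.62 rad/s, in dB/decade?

-40 dB/decade

With 0 zeros and 2 poles, the high-frequency asymptotic slope is 20 × (0 − 2) = -40 dB/decade.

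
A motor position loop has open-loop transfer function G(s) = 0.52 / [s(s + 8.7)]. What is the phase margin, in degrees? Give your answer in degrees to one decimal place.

Gain crossover: |G(jω)| = 1 at ω ≈ 0.0598 rad/s.
∠G(j0.0598) = −90° − arctan(0.0598/8.7) ≈ -90.39°
PM = 180° + (-90.39°) = 89.61°

89.6°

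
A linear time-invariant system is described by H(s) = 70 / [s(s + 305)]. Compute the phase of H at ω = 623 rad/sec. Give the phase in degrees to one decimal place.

-153.9°

∠(j623 + 305) = arctan(623/305) = 63.92°
∠(j623) = 90.00°
∠H(j623) = − (63.92° + 90.00°) = -153.92°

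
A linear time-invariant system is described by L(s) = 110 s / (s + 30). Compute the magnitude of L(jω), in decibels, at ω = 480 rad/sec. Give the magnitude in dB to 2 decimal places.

40.81 dB

|j480| = 480
|j480 + 30| = √(480² + 30²) = 480.9
|L(j480)| = 110 × 480 / 480.9 = 109.79
20 log₁₀(109.79) = 40.811 dB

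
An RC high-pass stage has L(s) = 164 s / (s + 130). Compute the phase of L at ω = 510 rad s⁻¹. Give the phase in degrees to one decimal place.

∠(j510) = 90.00°
∠(j510 + 130) = arctan(510/130) = 75.70°
∠L(j510) = 90.00° − 75.70° = 14.30°

14.3°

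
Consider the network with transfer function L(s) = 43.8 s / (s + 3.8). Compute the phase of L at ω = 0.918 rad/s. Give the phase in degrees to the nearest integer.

76°

∠(j0.918) = 90.00°
∠(j0.918 + 3.8) = arctan(0.918/3.8) = 13.58°
∠L(j0.918) = 90.00° − 13.58° = 76.42°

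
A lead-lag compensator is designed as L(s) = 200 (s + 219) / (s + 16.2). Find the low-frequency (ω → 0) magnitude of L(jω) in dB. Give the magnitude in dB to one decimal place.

68.6 dB

L(0) = 200 × 219 / 16.2 = 2703.7
20 log₁₀(2703.7) = 68.64 dB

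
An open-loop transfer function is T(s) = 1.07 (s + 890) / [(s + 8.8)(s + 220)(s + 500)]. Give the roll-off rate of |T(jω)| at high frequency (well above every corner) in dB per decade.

-40 dB/decade

With 1 zero and 3 poles, the high-frequency asymptotic slope is 20 × (1 − 3) = -40 dB/decade.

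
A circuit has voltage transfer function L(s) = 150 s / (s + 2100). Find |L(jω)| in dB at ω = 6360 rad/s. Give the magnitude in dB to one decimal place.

43.1 dB

|j6360| = 6360
|j6360 + 2100| = √(6360² + 2100²) = 6698
|L(j6360)| = 150 × 6360 / 6698 = 142.44
20 log₁₀(142.44) = 43.07 dB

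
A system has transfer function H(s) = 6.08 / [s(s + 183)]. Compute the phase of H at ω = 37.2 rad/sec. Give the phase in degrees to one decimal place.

-101.5°

∠(j37.2 + 183) = arctan(37.2/183) = 11.49°
∠(j37.2) = 90.00°
∠H(j37.2) = − (11.49° + 90.00°) = -101.49°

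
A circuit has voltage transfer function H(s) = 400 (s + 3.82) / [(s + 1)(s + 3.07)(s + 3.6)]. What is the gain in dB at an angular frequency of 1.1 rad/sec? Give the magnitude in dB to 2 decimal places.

|j1.1 + 3.82| = √(1.1² + 3.82²) = 3.975
|j1.1 + 1| = √(1.1² + 1²) = 1.487
|j1.1 + 3.07| = √(1.1² + 3.07²) = 3.261
|j1.1 + 3.6| = √(1.1² + 3.6²) = 3.764
|H(j1.1)| = 400 × 3.975 / (1.487 × 3.261 × 3.764) = 87.131
20 log₁₀(87.131) = 38.803 dB

38.80 dB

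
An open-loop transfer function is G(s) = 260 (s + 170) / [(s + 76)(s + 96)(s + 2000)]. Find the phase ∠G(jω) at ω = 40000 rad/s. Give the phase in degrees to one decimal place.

-177.1°

∠(j40000 + 170) = arctan(40000/170) = 89.76°
∠(j40000 + 76) = arctan(40000/76) = 89.89°
∠(j40000 + 96) = arctan(40000/96) = 89.86°
∠(j40000 + 2000) = arctan(40000/2000) = 87.14°
∠G(j40000) = 89.76° − (89.89° + 89.86° + 87.14°) = -177.13°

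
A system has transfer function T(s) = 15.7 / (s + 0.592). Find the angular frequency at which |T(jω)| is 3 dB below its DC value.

For a single-pole low-pass, the −3 dB point is at the pole: ω = 0.592 rad/sec.

0.592 rad/sec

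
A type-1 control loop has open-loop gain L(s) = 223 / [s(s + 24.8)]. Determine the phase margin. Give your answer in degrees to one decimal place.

Gain crossover: |L(jω)| = 1 at ω ≈ 8.51 rad/sec.
∠L(j8.51) = −90° − arctan(8.51/24.8) ≈ -108.93°
PM = 180° + (-108.93°) = 71.07°

71.1°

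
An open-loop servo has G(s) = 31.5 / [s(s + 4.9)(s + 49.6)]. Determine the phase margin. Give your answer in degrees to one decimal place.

Gain crossover: |G(jω)| = 1 at ω ≈ 0.13 rad/s.
∠G(j0.13) = −90° − arctan(0.13/4.9) − arctan(0.13/49.6) ≈ -91.66°
PM = 180° + (-91.66°) = 88.34°

88.3°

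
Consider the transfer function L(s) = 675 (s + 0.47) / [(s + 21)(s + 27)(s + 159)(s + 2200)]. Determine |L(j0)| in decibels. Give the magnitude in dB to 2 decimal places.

-115.92 dB

L(0) = 675 × 0.47 / (21 × 27 × 159 × 2200) = 1.5996e-06
20 log₁₀(1.5996e-06) = -115.920 dB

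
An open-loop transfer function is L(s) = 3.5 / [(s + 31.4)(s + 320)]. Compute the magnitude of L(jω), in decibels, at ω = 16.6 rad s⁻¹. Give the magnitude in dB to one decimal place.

|j16.6 + 31.4| = √(16.6² + 31.4²) = 35.52
|j16.6 + 320| = √(16.6² + 320²) = 320.4
|L(j16.6)| = 3.5 / (35.52 × 320.4) = 0.00030753
20 log₁₀(0.00030753) = -70.24 dB

-70.2 dB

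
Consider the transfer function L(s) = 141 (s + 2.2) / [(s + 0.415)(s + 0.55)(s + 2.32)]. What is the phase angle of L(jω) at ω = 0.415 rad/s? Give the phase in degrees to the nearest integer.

∠(j0.415 + 2.2) = arctan(0.415/2.2) = 10.68°
∠(j0.415 + 0.415) = arctan(0.415/0.415) = 45.00°
∠(j0.415 + 0.55) = arctan(0.415/0.55) = 37.04°
∠(j0.415 + 2.32) = arctan(0.415/2.32) = 10.14°
∠L(j0.415) = 10.68° − (45.00° + 37.04° + 10.14°) = -81.50°

-81°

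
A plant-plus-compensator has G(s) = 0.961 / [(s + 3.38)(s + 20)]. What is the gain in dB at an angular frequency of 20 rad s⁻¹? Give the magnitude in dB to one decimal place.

-55.5 dB

|j20 + 3.38| = √(20² + 3.38²) = 20.28
|j20 + 20| = √(20² + 20²) = 28.28
|G(j20)| = 0.961 / (20.28 × 28.28) = 0.0016751
20 log₁₀(0.0016751) = -55.52 dB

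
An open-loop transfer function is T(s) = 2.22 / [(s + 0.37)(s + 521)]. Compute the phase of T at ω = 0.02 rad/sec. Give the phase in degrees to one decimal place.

∠(j0.02 + 0.37) = arctan(0.02/0.37) = 3.09°
∠(j0.02 + 521) = arctan(0.02/521) = 0.00°
∠T(j0.02) = − (3.09° + 0.00°) = -3.10°

-3.1°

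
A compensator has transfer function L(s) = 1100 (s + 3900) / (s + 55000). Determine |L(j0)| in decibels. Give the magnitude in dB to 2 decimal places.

37.84 dB

L(0) = 1100 × 3900 / 55000 = 78
20 log₁₀(78) = 37.842 dB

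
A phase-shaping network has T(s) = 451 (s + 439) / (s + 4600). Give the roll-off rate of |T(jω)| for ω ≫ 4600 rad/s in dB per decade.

0 dB/decade

With 1 zero and 1 pole, the high-frequency asymptotic slope is 20 × (1 − 1) = 0 dB/decade.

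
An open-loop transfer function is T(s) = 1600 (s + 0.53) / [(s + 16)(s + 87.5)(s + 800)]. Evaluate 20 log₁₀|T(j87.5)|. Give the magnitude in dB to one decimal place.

|j87.5 + 0.53| = √(87.5² + 0.53²) = 87.5
|j87.5 + 16| = √(87.5² + 16²) = 88.95
|j87.5 + 87.5| = √(87.5² + 87.5²) = 123.7
|j87.5 + 800| = √(87.5² + 800²) = 804.8
|T(j87.5)| = 1600 × 87.5 / (88.95 × 123.7 × 804.8) = 0.015805
20 log₁₀(0.015805) = -36.02 dB

-36.0 dB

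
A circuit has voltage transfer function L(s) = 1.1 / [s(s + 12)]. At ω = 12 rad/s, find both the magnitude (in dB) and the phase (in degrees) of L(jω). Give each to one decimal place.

|j12 + 12| = √(12² + 12²) = 16.97
|j12| = 12
|L(j12)| = 1.1 / (16.97 × 12) = 0.0054015
20 log₁₀(0.0054015) = -45.35 dB
∠(j12 + 12) = arctan(12/12) = 45.00°
∠(j12) = 90.00°
∠L(j12) = − (45.00° + 90.00°) = -135.00°

|L| = -45.3 dB, ∠L = -135.0°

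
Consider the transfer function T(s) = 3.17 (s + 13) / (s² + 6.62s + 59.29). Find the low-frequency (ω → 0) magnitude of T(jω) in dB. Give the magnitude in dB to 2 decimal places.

-3.16 dB

T(0) = 3.17 × 13 / 59.29 = 0.69506
20 log₁₀(0.69506) = -3.160 dB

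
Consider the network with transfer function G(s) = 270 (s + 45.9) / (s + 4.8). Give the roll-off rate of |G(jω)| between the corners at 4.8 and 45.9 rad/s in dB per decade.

In this band the factors already past their corner are: pole at 4.8; net slope = -20 dB/decade.

-20 dB/decade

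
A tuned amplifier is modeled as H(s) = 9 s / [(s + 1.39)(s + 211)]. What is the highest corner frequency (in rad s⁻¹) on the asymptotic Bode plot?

Break frequencies occur at each pole and zero magnitude: 1.39 rad s⁻¹, 211 rad s⁻¹.
The highest is 211 rad s⁻¹.

211 rad s⁻¹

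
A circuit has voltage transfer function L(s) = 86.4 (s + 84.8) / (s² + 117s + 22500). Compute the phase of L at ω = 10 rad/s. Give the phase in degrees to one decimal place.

3.7 deg

∠(j10 + 84.8) = arctan(10/84.8) = 6.73°
∠[(j10)² + 117(j10) + 22500] = ∠[22400 + j1170] = 2.99°
∠L(j10) = 6.73° − 2.99° = 3.74°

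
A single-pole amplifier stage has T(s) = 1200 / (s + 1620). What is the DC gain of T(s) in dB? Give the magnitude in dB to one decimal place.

-2.6 dB

T(0) = 1200 / 1620 = 0.74074
20 log₁₀(0.74074) = -2.61 dB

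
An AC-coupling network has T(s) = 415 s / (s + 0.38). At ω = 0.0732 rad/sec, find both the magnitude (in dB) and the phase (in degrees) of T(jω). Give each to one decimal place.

|T| = 37.9 dB, ∠T = 79.1°

|j0.0732| = 0.0732
|j0.0732 + 0.38| = √(0.0732² + 0.38²) = 0.387
|T(j0.0732)| = 415 × 0.0732 / 0.387 = 78.499
20 log₁₀(78.499) = 37.90 dB
∠(j0.0732) = 90.00°
∠(j0.0732 + 0.38) = arctan(0.0732/0.38) = 10.90°
∠T(j0.0732) = 90.00° − 10.90° = 79.10°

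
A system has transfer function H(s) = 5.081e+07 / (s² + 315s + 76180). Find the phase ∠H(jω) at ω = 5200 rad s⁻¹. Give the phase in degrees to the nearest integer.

-177°

∠[(j5200)² + 315(j5200) + 76180] = ∠[-2.6964e+07 + j1.638e+06] = 176.52°
∠H(j5200) = −176.52° = -176.52°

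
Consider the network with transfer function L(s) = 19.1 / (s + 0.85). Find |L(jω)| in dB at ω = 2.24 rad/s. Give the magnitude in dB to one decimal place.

18.0 dB

|j2.24 + 0.85| = √(2.24² + 0.85²) = 2.396
|L(j2.24)| = 19.1 / 2.396 = 7.9721
20 log₁₀(7.9721) = 18.03 dB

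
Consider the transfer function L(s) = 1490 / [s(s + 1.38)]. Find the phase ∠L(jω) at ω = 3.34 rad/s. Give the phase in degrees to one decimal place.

-157.6°

∠(j3.34 + 1.38) = arctan(3.34/1.38) = 67.55°
∠(j3.34) = 90.00°
∠L(j3.34) = − (67.55° + 90.00°) = -157.55°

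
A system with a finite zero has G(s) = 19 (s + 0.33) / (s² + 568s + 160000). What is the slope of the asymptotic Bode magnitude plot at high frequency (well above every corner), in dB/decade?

-20 dB/decade

With 1 zero and 2 poles, the high-frequency asymptotic slope is 20 × (1 − 2) = -20 dB/decade.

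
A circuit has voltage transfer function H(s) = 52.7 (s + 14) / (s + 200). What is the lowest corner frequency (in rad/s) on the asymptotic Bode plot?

Break frequencies occur at each pole and zero magnitude: 14 rad/s, 200 rad/s.
The lowest is 14 rad/s.

14 rad/s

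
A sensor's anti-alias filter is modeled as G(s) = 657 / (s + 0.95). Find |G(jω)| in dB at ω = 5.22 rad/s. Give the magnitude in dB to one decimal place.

|j5.22 + 0.95| = √(5.22² + 0.95²) = 5.306
|G(j5.22)| = 657 / 5.306 = 123.83
20 log₁₀(123.83) = 41.86 dB

41.9 dB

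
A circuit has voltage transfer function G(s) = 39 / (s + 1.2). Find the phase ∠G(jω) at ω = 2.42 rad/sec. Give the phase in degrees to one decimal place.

∠(j2.42 + 1.2) = arctan(2.42/1.2) = 63.62°
∠G(j2.42) = −63.62° = -63.62°

-63.6°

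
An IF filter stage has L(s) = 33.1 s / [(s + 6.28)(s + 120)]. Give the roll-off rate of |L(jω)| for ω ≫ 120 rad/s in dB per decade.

With 1 zero and 2 poles, the high-frequency asymptotic slope is 20 × (1 − 2) = -20 dB/decade.

-20 dB/decade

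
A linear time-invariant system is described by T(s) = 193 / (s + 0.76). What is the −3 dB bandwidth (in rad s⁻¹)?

0.76 rad s⁻¹

For a single-pole low-pass, the −3 dB point is at the pole: ω = 0.76 rad s⁻¹.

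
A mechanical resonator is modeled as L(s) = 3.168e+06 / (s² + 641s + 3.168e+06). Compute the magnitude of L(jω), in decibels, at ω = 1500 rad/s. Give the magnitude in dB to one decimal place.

7.5 dB

|(j1500)² + 641(j1500) + 3.168e+06| = |9.18e+05 + j9.615e+05| = 1.329e+06
|L(j1500)| = 3.168e+06 / 1.329e+06 = 2.3831
20 log₁₀(2.3831) = 7.54 dB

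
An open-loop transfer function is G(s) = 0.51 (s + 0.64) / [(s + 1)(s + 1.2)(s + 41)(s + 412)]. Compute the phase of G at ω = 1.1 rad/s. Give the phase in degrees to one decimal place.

∠(j1.1 + 0.64) = arctan(1.1/0.64) = 59.81°
∠(j1.1 + 1) = arctan(1.1/1) = 47.73°
∠(j1.1 + 1.2) = arctan(1.1/1.2) = 42.51°
∠(j1.1 + 41) = arctan(1.1/41) = 1.54°
∠(j1.1 + 412) = arctan(1.1/412) = 0.15°
∠G(j1.1) = 59.81° − (47.73° + 42.51° + 1.54° + 0.15°) = -32.12°

-32.1°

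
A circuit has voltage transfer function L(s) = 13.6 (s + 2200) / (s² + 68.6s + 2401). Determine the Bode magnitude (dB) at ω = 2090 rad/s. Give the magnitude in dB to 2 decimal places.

-40.49 dB

|j2090 + 2200| = √(2090² + 2200²) = 3034
|(j2090)² + 68.6(j2090) + 2401| = |-4.3657e+06 + j1.4337e+05| = 4.368e+06
|L(j2090)| = 13.6 × 3034 / 4.368e+06 = 0.0094479
20 log₁₀(0.0094479) = -40.493 dB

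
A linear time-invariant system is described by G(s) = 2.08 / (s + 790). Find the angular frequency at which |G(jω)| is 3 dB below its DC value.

For a single-pole low-pass, the −3 dB point is at the pole: ω = 790 rad s⁻¹.

790 rad s⁻¹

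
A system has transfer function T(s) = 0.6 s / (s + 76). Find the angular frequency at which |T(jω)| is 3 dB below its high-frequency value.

For a single-pole high-pass, the −3 dB point is at the pole: ω = 76 rad/sec.

76 rad/sec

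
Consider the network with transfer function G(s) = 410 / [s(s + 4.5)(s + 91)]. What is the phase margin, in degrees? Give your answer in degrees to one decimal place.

77.1°

Gain crossover: |G(jω)| = 1 at ω ≈ 0.978 rad/s.
∠G(j0.978) = −90° − arctan(0.978/4.5) − arctan(0.978/91) ≈ -102.88°
PM = 180° + (-102.88°) = 77.12°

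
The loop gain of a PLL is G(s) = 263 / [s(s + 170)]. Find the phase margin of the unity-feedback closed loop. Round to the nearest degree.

Gain crossover: |G(jω)| = 1 at ω ≈ 1.55 rad/s.
∠G(j1.55) = −90° − arctan(1.55/170) ≈ -90.52°
PM = 180° + (-90.52°) = 89.48°

89°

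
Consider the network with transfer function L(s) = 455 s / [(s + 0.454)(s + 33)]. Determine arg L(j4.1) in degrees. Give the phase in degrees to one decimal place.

-0.8°

∠(j4.1) = 90.00°
∠(j4.1 + 0.454) = arctan(4.1/0.454) = 83.68°
∠(j4.1 + 33) = arctan(4.1/33) = 7.08°
∠L(j4.1) = 90.00° − (83.68° + 7.08°) = -0.76°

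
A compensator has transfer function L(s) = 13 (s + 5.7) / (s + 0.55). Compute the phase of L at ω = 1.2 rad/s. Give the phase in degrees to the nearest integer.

∠(j1.2 + 5.7) = arctan(1.2/5.7) = 11.89°
∠(j1.2 + 0.55) = arctan(1.2/0.55) = 65.38°
∠L(j1.2) = 11.89° − 65.38° = -53.49°

-53°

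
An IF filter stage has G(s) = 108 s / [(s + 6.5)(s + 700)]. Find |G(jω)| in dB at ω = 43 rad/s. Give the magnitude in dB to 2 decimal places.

-16.35 dB

|j43| = 43
|j43 + 6.5| = √(43² + 6.5²) = 43.49
|j43 + 700| = √(43² + 700²) = 701.3
|G(j43)| = 108 × 43 / (43.49 × 701.3) = 0.15227
20 log₁₀(0.15227) = -16.348 dB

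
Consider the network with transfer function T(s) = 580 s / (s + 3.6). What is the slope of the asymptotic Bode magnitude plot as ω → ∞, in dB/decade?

With 1 zero and 1 pole, the high-frequency asymptotic slope is 20 × (1 − 1) = 0 dB/decade.

0 dB/decade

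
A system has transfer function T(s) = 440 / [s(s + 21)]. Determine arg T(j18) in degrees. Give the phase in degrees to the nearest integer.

∠(j18 + 21) = arctan(18/21) = 40.60°
∠(j18) = 90.00°
∠T(j18) = − (40.60° + 90.00°) = -130.60°

-131 deg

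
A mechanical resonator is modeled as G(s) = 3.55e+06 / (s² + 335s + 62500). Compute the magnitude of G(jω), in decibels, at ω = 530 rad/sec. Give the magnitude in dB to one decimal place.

22.0 dB

|(j530)² + 335(j530) + 62500| = |-2.184e+05 + j1.7755e+05| = 2.815e+05
|G(j530)| = 3.55e+06 / 2.815e+05 = 12.613
20 log₁₀(12.613) = 22.02 dB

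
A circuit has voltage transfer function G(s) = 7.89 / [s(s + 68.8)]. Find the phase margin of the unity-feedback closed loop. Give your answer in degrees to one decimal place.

89.9°

Gain crossover: |G(jω)| = 1 at ω ≈ 0.115 rad s⁻¹.
∠G(j0.115) = −90° − arctan(0.115/68.8) ≈ -90.10°
PM = 180° + (-90.10°) = 89.90°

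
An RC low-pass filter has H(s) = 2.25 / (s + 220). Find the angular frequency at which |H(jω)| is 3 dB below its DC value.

220 rad s⁻¹

For a single-pole low-pass, the −3 dB point is at the pole: ω = 220 rad s⁻¹.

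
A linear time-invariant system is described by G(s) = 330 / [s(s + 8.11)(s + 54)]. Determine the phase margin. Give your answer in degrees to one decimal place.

83.9°

Gain crossover: |G(jω)| = 1 at ω ≈ 0.75 rad/s.
∠G(j0.75) = −90° − arctan(0.75/8.11) − arctan(0.75/54) ≈ -96.08°
PM = 180° + (-96.08°) = 83.92°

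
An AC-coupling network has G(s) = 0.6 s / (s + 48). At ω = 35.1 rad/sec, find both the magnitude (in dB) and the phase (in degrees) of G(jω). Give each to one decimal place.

|j35.1| = 35.1
|j35.1 + 48| = √(35.1² + 48²) = 59.46
|G(j35.1)| = 0.6 × 35.1 / 59.46 = 0.35416
20 log₁₀(0.35416) = -9.02 dB
∠(j35.1) = 90.00°
∠(j35.1 + 48) = arctan(35.1/48) = 36.18°
∠G(j35.1) = 90.00° − 36.18° = 53.82°

|G| = -9.0 dB, ∠G = 53.8°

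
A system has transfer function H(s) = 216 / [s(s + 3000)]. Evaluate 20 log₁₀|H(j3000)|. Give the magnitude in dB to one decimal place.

|j3000 + 3000| = √(3000² + 3000²) = 4243
|j3000| = 3000
|H(j3000)| = 216 / (4243 × 3000) = 1.6971e-05
20 log₁₀(1.6971e-05) = -95.41 dB

-95.4 dB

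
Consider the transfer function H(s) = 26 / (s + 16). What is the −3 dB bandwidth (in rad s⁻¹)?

For a single-pole low-pass, the −3 dB point is at the pole: ω = 16 rad s⁻¹.

16 rad s⁻¹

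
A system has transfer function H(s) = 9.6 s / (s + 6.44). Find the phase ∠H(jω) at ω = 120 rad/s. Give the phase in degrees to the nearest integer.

3°

∠(j120) = 90.00°
∠(j120 + 6.44) = arctan(120/6.44) = 86.93°
∠H(j120) = 90.00° − 86.93° = 3.07°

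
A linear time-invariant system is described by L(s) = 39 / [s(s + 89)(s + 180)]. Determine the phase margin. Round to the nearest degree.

90°

Gain crossover: |L(jω)| = 1 at ω ≈ 0.00243 rad s⁻¹.
∠L(j0.00243) = −90° − arctan(0.00243/89) − arctan(0.00243/180) ≈ -90.00°
PM = 180° + (-90.00°) = 90.00°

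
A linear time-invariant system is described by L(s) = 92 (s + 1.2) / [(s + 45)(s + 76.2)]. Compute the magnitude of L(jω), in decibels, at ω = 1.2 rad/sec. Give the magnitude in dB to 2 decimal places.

-26.84 dB

|j1.2 + 1.2| = √(1.2² + 1.2²) = 1.697
|j1.2 + 45| = √(1.2² + 45²) = 45.02
|j1.2 + 76.2| = √(1.2² + 76.2²) = 76.21
|L(j1.2)| = 92 × 1.697 / (45.02 × 76.21) = 0.04551
20 log₁₀(0.04551) = -26.838 dB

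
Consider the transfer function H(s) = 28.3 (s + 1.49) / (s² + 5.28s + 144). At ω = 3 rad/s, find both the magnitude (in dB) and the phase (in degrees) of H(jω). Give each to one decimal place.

|H| = -3.1 dB, ∠H = 56.9°

|j3 + 1.49| = √(3² + 1.49²) = 3.35
|(j3)² + 5.28(j3) + 144| = |135 + j15.84| = 135.9
|H(j3)| = 28.3 × 3.35 / 135.9 = 0.6974
20 log₁₀(0.6974) = -3.13 dB
∠(j3 + 1.49) = arctan(3/1.49) = 63.59°
∠[(j3)² + 5.28(j3) + 144] = ∠[135 + j15.84] = 6.69°
∠H(j3) = 63.59° − 6.69° = 56.90°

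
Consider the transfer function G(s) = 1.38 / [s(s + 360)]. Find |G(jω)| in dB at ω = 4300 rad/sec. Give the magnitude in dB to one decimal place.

|j4300 + 360| = √(4300² + 360²) = 4315
|j4300| = 4300
|G(j4300)| = 1.38 / (4315 × 4300) = 7.4375e-08
20 log₁₀(7.4375e-08) = -142.57 dB

-142.6 dB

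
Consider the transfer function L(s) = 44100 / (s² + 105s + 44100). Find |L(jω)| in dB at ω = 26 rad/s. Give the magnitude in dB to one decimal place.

0.1 dB

|(j26)² + 105(j26) + 44100| = |43424 + j2730| = 4.351e+04
|L(j26)| = 44100 / 4.351e+04 = 1.0136
20 log₁₀(1.0136) = 0.12 dB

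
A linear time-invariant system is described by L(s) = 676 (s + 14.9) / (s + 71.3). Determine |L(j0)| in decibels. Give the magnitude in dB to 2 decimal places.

43.00 dB

L(0) = 676 × 14.9 / 71.3 = 141.27
20 log₁₀(141.27) = 43.001 dB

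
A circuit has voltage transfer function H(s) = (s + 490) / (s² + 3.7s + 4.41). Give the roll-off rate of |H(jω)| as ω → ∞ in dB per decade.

With 1 zero and 2 poles, the high-frequency asymptotic slope is 20 × (1 − 2) = -20 dB/decade.

-20 dB/decade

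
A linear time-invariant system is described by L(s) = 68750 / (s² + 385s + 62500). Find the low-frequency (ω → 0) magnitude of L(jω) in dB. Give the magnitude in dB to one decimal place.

L(0) = 68750 / 62500 = 1.1
20 log₁₀(1.1) = 0.83 dB

0.8 dB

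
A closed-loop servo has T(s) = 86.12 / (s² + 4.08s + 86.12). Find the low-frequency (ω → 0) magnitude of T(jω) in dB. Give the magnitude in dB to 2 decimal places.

T(0) = 86.12 / 86.12 = 1
20 log₁₀(1) = 0.000 dB

0.00 dB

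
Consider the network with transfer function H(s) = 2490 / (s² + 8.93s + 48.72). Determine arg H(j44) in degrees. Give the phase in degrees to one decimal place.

∠[(j44)² + 8.93(j44) + 48.72] = ∠[-1887.3 + j392.92] = 168.24°
∠H(j44) = −168.24° = -168.24°

-168.2 deg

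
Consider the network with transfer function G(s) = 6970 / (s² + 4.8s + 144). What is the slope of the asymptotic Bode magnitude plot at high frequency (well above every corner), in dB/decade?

-40 dB/decade

With 0 zeros and 2 poles, the high-frequency asymptotic slope is 20 × (0 − 2) = -40 dB/decade.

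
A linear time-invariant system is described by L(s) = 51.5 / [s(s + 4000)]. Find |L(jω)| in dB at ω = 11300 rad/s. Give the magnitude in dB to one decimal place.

|j11300 + 4000| = √(11300² + 4000²) = 1.199e+04
|j11300| = 1.13e+04
|L(j11300)| = 51.5 / (1.199e+04 × 1.13e+04) = 3.802e-07
20 log₁₀(3.802e-07) = -128.40 dB

-128.4 dB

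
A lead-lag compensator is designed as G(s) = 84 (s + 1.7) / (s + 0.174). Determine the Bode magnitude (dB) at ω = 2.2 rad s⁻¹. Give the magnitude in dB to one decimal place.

|j2.2 + 1.7| = √(2.2² + 1.7²) = 2.78
|j2.2 + 0.174| = √(2.2² + 0.174²) = 2.207
|G(j2.2)| = 84 × 2.78 / 2.207 = 105.83
20 log₁₀(105.83) = 40.49 dB

40.5 dB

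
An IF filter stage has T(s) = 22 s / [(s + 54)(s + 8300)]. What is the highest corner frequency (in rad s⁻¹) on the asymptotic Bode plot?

Break frequencies occur at each pole and zero magnitude: 54 rad s⁻¹, 8300 rad s⁻¹.
The highest is 8300 rad s⁻¹.

8300 rad s⁻¹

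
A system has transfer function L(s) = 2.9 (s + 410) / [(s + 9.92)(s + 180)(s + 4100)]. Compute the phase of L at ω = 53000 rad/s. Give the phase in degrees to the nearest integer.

-176 deg

∠(j53000 + 410) = arctan(53000/410) = 89.56°
∠(j53000 + 9.92) = arctan(53000/9.92) = 89.99°
∠(j53000 + 180) = arctan(53000/180) = 89.81°
∠(j53000 + 4100) = arctan(53000/4100) = 85.58°
∠L(j53000) = 89.56° − (89.99° + 89.81° + 85.58°) = -175.81°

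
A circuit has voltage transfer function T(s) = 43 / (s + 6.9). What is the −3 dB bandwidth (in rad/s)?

For a single-pole low-pass, the −3 dB point is at the pole: ω = 6.9 rad/s.

6.9 rad/s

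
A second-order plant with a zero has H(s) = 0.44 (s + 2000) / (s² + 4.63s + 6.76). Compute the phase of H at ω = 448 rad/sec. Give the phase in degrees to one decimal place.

-166.8°

∠(j448 + 2000) = arctan(448/2000) = 12.63°
∠[(j448)² + 4.63(j448) + 6.76] = ∠[-2.007e+05 + j2074.2] = 179.41°
∠H(j448) = 12.63° − 179.41° = -166.78°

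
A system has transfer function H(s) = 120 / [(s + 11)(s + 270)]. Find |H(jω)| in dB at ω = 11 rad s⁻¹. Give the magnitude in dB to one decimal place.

-30.9 dB

|j11 + 11| = √(11² + 11²) = 15.56
|j11 + 270| = √(11² + 270²) = 270.2
|H(j11)| = 120 / (15.56 × 270.2) = 0.028546
20 log₁₀(0.028546) = -30.89 dB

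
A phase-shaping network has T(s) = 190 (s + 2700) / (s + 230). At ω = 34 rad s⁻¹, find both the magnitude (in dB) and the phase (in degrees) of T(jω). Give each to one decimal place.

|T| = 66.9 dB, ∠T = -7.7 deg

|j34 + 2700| = √(34² + 2700²) = 2700
|j34 + 230| = √(34² + 230²) = 232.5
|T(j34)| = 190 × 2700 / 232.5 = 2206.6
20 log₁₀(2206.6) = 66.87 dB
∠(j34 + 2700) = arctan(34/2700) = 0.72°
∠(j34 + 230) = arctan(34/230) = 8.41°
∠T(j34) = 0.72° − 8.41° = -7.69°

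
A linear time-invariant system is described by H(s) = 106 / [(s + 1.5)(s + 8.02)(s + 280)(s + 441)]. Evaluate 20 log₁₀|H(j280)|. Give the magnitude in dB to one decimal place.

-163.7 dB

|j280 + 1.5| = √(280² + 1.5²) = 280
|j280 + 8.02| = √(280² + 8.02²) = 280.1
|j280 + 280| = √(280² + 280²) = 396
|j280 + 441| = √(280² + 441²) = 522.4
|H(j280)| = 106 / (280 × 280.1 × 396 × 522.4) = 6.5335e-09
20 log₁₀(6.5335e-09) = -163.70 dB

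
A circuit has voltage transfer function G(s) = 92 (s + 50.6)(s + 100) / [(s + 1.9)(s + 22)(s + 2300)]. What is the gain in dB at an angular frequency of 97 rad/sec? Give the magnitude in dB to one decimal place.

-24.0 dB

|j97 + 50.6| = √(97² + 50.6²) = 109.4
|j97 + 100| = √(97² + 100²) = 139.3
|j97 + 1.9| = √(97² + 1.9²) = 97.02
|j97 + 22| = √(97² + 22²) = 99.46
|j97 + 2300| = √(97² + 2300²) = 2302
|G(j97)| = 92 × 109.4 × 139.3 / (97.02 × 99.46 × 2302) = 0.063124
20 log₁₀(0.063124) = -24.00 dB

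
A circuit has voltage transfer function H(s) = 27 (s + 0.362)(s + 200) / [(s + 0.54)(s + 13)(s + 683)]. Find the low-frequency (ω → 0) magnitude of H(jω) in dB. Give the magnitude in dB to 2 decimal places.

H(0) = 27 × 0.362 × 200 / (0.54 × 13 × 683) = 0.4077
20 log₁₀(0.4077) = -7.793 dB

-7.79 dB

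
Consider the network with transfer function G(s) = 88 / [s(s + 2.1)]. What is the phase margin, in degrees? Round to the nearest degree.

Gain crossover: |G(jω)| = 1 at ω ≈ 9.26 rad/sec.
∠G(j9.26) = −90° − arctan(9.26/2.1) ≈ -167.23°
PM = 180° + (-167.23°) = 12.77°

13°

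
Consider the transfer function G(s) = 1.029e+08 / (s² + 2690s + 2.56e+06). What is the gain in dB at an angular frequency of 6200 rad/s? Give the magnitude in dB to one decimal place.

|(j6200)² + 2690(j6200) + 2.56e+06| = |-3.588e+07 + j1.6678e+07| = 3.957e+07
|G(j6200)| = 1.029e+08 / 3.957e+07 = 2.6007
20 log₁₀(2.6007) = 8.30 dB

8.3 dB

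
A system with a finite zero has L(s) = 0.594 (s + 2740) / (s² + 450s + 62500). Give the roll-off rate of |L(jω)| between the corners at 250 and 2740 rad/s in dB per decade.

In this band the factors already past their corner are: complex pole pair at ωₙ ≈ 250; net slope = -40 dB/decade.

-40 dB/decade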